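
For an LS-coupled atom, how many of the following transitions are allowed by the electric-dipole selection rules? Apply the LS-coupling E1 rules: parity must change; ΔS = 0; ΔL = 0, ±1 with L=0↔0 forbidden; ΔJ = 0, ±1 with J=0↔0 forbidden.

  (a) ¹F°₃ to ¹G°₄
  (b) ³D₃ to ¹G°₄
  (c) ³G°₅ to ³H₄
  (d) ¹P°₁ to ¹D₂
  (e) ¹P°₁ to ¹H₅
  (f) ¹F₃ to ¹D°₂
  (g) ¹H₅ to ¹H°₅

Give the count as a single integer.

4

(a) forbidden (parity fails)
(b) forbidden (ΔS, ΔL fail)
(c) allowed
(d) allowed
(e) forbidden (ΔL, ΔJ fail)
(f) allowed
(g) allowed
Total allowed: 4 of 7.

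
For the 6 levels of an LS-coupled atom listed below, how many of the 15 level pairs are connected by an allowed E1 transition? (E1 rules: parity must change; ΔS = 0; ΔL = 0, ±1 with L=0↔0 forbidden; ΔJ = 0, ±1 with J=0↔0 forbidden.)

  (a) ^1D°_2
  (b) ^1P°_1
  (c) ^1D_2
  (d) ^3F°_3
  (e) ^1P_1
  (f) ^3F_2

5

(a)–(b): forbidden (parity).
(a)–(c): allowed.
(a)–(d): forbidden (parity, ΔS).
(a)–(e): allowed.
(a)–(f): forbidden (ΔS).
(b)–(c): allowed.
(b)–(d): forbidden (parity, ΔS, ΔL, ΔJ).
(b)–(e): allowed.
(b)–(f): forbidden (ΔS, ΔL).
(c)–(d): forbidden (ΔS).
(c)–(e): forbidden (parity).
(c)–(f): forbidden (parity, ΔS).
(d)–(e): forbidden (ΔS, ΔL, ΔJ).
(d)–(f): allowed.
(e)–(f): forbidden (parity, ΔS, ΔL).
Allowed pairs: 5 of 15.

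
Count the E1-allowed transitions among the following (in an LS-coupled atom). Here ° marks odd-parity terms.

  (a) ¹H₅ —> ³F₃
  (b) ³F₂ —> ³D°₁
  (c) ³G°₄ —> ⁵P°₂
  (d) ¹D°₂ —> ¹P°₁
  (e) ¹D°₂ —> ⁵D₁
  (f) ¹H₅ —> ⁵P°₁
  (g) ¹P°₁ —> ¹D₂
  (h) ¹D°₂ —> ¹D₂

(a) forbidden (parity, ΔS, ΔL, ΔJ fail)
(b) allowed
(c) forbidden (parity, ΔS, ΔL, ΔJ fail)
(d) forbidden (parity fails)
(e) forbidden (ΔS fails)
(f) forbidden (ΔS, ΔL, ΔJ fail)
(g) allowed
(h) allowed
Total allowed: 3 of 8.

3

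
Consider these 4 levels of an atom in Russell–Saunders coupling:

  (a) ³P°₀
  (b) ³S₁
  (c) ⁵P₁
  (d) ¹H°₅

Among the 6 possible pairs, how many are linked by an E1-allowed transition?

1

(a)–(b): allowed.
(a)–(c): forbidden (ΔS).
(a)–(d): forbidden (parity, ΔS, ΔL, ΔJ).
(b)–(c): forbidden (parity, ΔS).
(b)–(d): forbidden (ΔS, ΔL, ΔJ).
(c)–(d): forbidden (ΔS, ΔL, ΔJ).
Allowed pairs: 1 of 6.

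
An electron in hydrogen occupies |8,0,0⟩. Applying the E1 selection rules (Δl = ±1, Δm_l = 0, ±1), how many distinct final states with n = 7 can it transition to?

3

E1 requires Δl = ±1, so l_f ∈ {-1, 1}; with 0 ≤ l_f ≤ n_f−1 = 6, the allowed l_f values are {1}.
For l_f = 1: m_f ∈ {m_i−1, m_i, m_i+1} ∩ [−1, 1] = {-1, 0, 1} → 3 states.
Total: 3.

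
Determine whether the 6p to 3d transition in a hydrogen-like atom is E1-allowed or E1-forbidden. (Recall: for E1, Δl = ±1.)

Initial l = 1, final l = 2, so Δl = +1. E1 requires Δl = ±1: passes.
All E1 selection rules are satisfied.

allowed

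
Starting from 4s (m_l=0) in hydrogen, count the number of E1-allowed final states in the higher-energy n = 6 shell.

3

E1 requires Δl = ±1, so l_f ∈ {-1, 1}; with 0 ≤ l_f ≤ n_f−1 = 5, the allowed l_f values are {1}.
For l_f = 1: m_f ∈ {m_i−1, m_i, m_i+1} ∩ [−1, 1] = {-1, 0, 1} → 3 states.
Total: 3.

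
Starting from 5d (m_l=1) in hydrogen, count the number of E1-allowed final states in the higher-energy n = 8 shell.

5

E1 requires Δl = ±1, so l_f ∈ {1, 3}; with 0 ≤ l_f ≤ n_f−1 = 7, the allowed l_f values are {1, 3}.
For l_f = 1: m_f ∈ {m_i−1, m_i, m_i+1} ∩ [−1, 1] = {0, 1} → 2 states.
For l_f = 3: m_f ∈ {m_i−1, m_i, m_i+1} ∩ [−3, 3] = {0, 1, 2} → 3 states.
Total: 5.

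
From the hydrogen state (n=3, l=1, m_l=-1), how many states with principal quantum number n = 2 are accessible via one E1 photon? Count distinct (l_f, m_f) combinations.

1

E1 requires Δl = ±1, so l_f ∈ {0, 2}; with 0 ≤ l_f ≤ n_f−1 = 1, the allowed l_f values are {0}.
For l_f = 0: m_f ∈ {m_i−1, m_i, m_i+1} ∩ [−0, 0] = {0} → 1 state.
Total: 1.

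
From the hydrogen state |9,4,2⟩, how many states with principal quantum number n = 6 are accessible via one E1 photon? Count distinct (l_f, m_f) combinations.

E1 requires Δl = ±1, so l_f ∈ {3, 5}; with 0 ≤ l_f ≤ n_f−1 = 5, the allowed l_f values are {3, 5}.
For l_f = 3: m_f ∈ {m_i−1, m_i, m_i+1} ∩ [−3, 3] = {1, 2, 3} → 3 states.
For l_f = 5: m_f ∈ {m_i−1, m_i, m_i+1} ∩ [−5, 5] = {1, 2, 3} → 3 states.
Total: 6.

6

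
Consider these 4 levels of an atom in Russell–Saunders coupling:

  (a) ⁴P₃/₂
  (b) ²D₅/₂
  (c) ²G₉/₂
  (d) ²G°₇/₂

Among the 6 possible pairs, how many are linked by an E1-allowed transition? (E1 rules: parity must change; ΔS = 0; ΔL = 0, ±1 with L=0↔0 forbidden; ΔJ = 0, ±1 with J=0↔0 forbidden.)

1

(a)–(b): forbidden (parity, ΔS).
(a)–(c): forbidden (parity, ΔS, ΔL, ΔJ).
(a)–(d): forbidden (ΔS, ΔL, ΔJ).
(b)–(c): forbidden (parity, ΔL, ΔJ).
(b)–(d): forbidden (ΔL).
(c)–(d): allowed.
Allowed pairs: 1 of 6.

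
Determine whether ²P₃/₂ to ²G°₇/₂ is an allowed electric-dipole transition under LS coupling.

forbidden

Parity must change: even → odd — satisfied.
ΔS = 0: S: 1/2 → 1/2 — satisfied.
ΔL = 0, ±1 (not L=0↔0): L: 1 → 4, ΔL = +3 — violated.
ΔJ = 0, ±1 (not J=0↔0): J: 3/2 → 7/2, ΔJ = +2 — violated.
Rule(s) violated: ΔL, ΔJ.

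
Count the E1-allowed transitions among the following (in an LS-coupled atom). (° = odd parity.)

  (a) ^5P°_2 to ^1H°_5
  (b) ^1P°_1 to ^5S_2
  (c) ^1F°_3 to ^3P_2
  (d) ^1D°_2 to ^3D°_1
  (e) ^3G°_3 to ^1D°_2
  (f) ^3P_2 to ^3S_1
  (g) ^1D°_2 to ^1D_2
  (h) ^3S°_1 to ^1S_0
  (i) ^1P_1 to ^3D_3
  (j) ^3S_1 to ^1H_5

(a) forbidden (parity, ΔS, ΔL, ΔJ fail)
(b) forbidden (ΔS fails)
(c) forbidden (ΔS, ΔL fail)
(d) forbidden (parity, ΔS fail)
(e) forbidden (parity, ΔS, ΔL fail)
(f) forbidden (parity fails)
(g) allowed
(h) forbidden (ΔS, ΔL fail)
(i) forbidden (parity, ΔS, ΔJ fail)
(j) forbidden (parity, ΔS, ΔL, ΔJ fail)
Total allowed: 1 of 10.

1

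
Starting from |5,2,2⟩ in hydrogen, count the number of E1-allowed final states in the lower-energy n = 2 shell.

1

E1 requires Δl = ±1, so l_f ∈ {1, 3}; with 0 ≤ l_f ≤ n_f−1 = 1, the allowed l_f values are {1}.
For l_f = 1: m_f ∈ {m_i−1, m_i, m_i+1} ∩ [−1, 1] = {1} → 1 state.
Total: 1.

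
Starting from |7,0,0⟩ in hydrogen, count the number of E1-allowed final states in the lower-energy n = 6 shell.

3

E1 requires Δl = ±1, so l_f ∈ {-1, 1}; with 0 ≤ l_f ≤ n_f−1 = 5, the allowed l_f values are {1}.
For l_f = 1: m_f ∈ {m_i−1, m_i, m_i+1} ∩ [−1, 1] = {-1, 0, 1} → 3 states.
Total: 3.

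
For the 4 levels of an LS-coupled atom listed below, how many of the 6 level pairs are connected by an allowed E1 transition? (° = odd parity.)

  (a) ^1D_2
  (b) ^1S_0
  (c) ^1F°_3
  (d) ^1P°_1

3

(a)–(b): forbidden (parity, ΔL, ΔJ).
(a)–(c): allowed.
(a)–(d): allowed.
(b)–(c): forbidden (ΔL, ΔJ).
(b)–(d): allowed.
(c)–(d): forbidden (parity, ΔL, ΔJ).
Allowed pairs: 3 of 6.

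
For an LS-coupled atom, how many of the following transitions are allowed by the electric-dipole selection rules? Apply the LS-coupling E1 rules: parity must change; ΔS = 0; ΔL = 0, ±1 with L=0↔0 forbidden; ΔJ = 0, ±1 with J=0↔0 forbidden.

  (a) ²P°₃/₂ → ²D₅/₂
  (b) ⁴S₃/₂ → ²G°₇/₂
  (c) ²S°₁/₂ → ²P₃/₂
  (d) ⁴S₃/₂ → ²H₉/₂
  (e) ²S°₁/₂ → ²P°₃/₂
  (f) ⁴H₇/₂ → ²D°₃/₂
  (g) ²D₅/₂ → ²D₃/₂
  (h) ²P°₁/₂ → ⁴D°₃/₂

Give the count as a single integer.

(a) allowed
(b) forbidden (ΔS, ΔL, ΔJ fail)
(c) allowed
(d) forbidden (parity, ΔS, ΔL, ΔJ fail)
(e) forbidden (parity fails)
(f) forbidden (ΔS, ΔL, ΔJ fail)
(g) forbidden (parity fails)
(h) forbidden (parity, ΔS fail)
Total allowed: 2 of 8.

2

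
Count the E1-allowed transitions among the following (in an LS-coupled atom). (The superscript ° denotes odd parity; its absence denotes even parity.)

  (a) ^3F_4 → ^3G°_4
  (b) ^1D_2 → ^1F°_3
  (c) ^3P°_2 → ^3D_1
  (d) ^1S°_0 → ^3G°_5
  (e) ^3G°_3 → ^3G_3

(a) allowed
(b) allowed
(c) allowed
(d) forbidden (parity, ΔS, ΔL, ΔJ fail)
(e) allowed
Total allowed: 4 of 5.

4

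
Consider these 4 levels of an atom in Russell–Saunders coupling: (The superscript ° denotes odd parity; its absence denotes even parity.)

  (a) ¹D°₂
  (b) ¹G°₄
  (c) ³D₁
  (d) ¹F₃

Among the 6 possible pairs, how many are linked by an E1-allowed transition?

(a)–(b): forbidden (parity, ΔL, ΔJ).
(a)–(c): forbidden (ΔS).
(a)–(d): allowed.
(b)–(c): forbidden (ΔS, ΔL, ΔJ).
(b)–(d): allowed.
(c)–(d): forbidden (parity, ΔS, ΔJ).
Allowed pairs: 2 of 6.

2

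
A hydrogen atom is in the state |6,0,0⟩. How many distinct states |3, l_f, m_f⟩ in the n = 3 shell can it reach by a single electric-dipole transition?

E1 requires Δl = ±1, so l_f ∈ {-1, 1}; with 0 ≤ l_f ≤ n_f−1 = 2, the allowed l_f values are {1}.
For l_f = 1: m_f ∈ {m_i−1, m_i, m_i+1} ∩ [−1, 1] = {-1, 0, 1} → 3 states.
Total: 3.

3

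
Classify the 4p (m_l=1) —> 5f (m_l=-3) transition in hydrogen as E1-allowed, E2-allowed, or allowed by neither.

Δl = 3 − 1 = +2; l_i + l_f = 4.
Δm_l = -4.
E1 (Δl = ±1, |Δm_l| ≤ 1): not satisfied.
E2 (Δl = 0,±2, l_i+l_f ≥ 2, |Δm_l| ≤ 2): not satisfied.

neither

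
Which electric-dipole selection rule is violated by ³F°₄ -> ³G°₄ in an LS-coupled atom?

Parity must change: odd → odd — ✗.
ΔS = 0: S: 1 → 1 — ✓.
ΔL = 0, ±1 (not L=0↔0): L: 3 → 4, ΔL = +1 — ✓.
ΔJ = 0, ±1 (not J=0↔0): J: 4 → 4, ΔJ = +0 — ✓.

parity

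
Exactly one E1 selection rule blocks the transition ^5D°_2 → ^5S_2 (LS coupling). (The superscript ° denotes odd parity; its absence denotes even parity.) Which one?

the ΔL = 0, ±1 rule

Initial level: S=2, L=2, J=2, parity odd. Final level: S=2, L=0, J=2, parity even.
ΔJ = 0, ±1 (not J=0↔0): J: 2 → 2, ΔJ = +0 — ✓.
ΔL = 0, ±1 (not L=0↔0): L: 2 → 0, ΔL = -2 — ✗.
ΔS = 0: S: 2 → 2 — ✓.
Parity must change: odd → even — ✓.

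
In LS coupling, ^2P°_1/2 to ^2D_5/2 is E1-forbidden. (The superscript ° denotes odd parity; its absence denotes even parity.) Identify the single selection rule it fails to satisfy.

Reading off the term symbols: S 1/2→1/2, L 1→2, J 1/2→5/2, parity odd→even.
Parity must change: odd → even — passes.
ΔS = 0: S: 1/2 → 1/2 — passes.
ΔL = 0, ±1 (not L=0↔0): L: 1 → 2, ΔL = +1 — passes.
ΔJ = 0, ±1 (not J=0↔0): J: 1/2 → 5/2, ΔJ = +2 — fails.

the ΔJ = 0, ±1 rule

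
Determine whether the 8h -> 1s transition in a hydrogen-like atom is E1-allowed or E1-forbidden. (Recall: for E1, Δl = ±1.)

l: 5 → 0 (Δl = -5). Δl = ±1 fails.
The transition is electric-dipole forbidden.

forbidden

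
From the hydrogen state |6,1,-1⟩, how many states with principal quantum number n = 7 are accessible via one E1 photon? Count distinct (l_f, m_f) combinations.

E1 requires Δl = ±1, so l_f ∈ {0, 2}; with 0 ≤ l_f ≤ n_f−1 = 6, the allowed l_f values are {0, 2}.
For l_f = 0: m_f ∈ {m_i−1, m_i, m_i+1} ∩ [−0, 0] = {0} → 1 state.
For l_f = 2: m_f ∈ {m_i−1, m_i, m_i+1} ∩ [−2, 2] = {-2, -1, 0} → 3 states.
Total: 4.

4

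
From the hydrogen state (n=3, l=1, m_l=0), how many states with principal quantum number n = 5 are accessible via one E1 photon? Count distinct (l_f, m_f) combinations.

4

E1 requires Δl = ±1, so l_f ∈ {0, 2}; with 0 ≤ l_f ≤ n_f−1 = 4, the allowed l_f values are {0, 2}.
For l_f = 0: m_f ∈ {m_i−1, m_i, m_i+1} ∩ [−0, 0] = {0} → 1 state.
For l_f = 2: m_f ∈ {m_i−1, m_i, m_i+1} ∩ [−2, 2] = {-1, 0, 1} → 3 states.
Total: 4.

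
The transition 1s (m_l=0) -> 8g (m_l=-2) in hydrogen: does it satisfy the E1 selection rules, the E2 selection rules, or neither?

Δl = 4 − 0 = +4; l_i + l_f = 4.
Δm_l = -2.
E1 (Δl = ±1, |Δm_l| ≤ 1): not satisfied.
E2 (Δl = 0,±2, l_i+l_f ≥ 2, |Δm_l| ≤ 2): not satisfied.

neither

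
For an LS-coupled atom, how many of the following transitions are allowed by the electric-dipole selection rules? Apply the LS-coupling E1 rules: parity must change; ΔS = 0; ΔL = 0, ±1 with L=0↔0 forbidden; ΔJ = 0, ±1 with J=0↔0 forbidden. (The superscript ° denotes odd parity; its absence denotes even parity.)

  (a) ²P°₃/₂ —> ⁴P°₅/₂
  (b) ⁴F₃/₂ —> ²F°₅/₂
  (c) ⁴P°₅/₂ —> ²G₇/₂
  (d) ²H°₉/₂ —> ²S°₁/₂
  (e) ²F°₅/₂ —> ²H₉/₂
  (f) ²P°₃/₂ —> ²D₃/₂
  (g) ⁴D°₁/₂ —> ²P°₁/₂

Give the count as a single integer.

1

(a) forbidden (parity, ΔS fail)
(b) forbidden (ΔS fails)
(c) forbidden (ΔS, ΔL fail)
(d) forbidden (parity, ΔL, ΔJ fail)
(e) forbidden (ΔL, ΔJ fail)
(f) allowed
(g) forbidden (parity, ΔS fail)
Total allowed: 1 of 7.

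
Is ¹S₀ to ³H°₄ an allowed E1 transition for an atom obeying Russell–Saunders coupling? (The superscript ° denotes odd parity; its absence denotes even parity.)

ΔL = 0, ±1 (not L=0↔0): L: 0 → 5, ΔL = +5 — fails.
Parity must change: even → odd — passes.
ΔJ = 0, ±1 (not J=0↔0): J: 0 → 4, ΔJ = +4 — fails.
ΔS = 0: S: 0 → 1 — fails.
Rule(s) violated: ΔS, ΔL, ΔJ.

forbidden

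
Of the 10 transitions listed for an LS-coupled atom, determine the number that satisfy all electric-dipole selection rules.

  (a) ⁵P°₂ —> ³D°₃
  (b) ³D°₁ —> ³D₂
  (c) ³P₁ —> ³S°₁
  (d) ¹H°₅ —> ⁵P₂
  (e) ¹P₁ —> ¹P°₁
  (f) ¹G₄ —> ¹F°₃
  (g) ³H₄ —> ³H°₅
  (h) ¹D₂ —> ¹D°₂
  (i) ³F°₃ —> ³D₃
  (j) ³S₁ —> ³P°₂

8

(a) forbidden (parity, ΔS fail)
(b) allowed
(c) allowed
(d) forbidden (ΔS, ΔL, ΔJ fail)
(e) allowed
(f) allowed
(g) allowed
(h) allowed
(i) allowed
(j) allowed
Total allowed: 8 of 10.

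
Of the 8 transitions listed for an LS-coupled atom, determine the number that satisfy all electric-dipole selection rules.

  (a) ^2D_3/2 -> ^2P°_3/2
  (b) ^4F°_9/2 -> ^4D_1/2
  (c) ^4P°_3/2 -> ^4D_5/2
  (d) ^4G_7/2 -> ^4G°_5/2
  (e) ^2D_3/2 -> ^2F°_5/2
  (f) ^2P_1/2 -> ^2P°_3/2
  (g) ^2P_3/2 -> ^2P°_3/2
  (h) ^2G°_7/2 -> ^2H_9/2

(a) allowed
(b) forbidden (ΔJ fails)
(c) allowed
(d) allowed
(e) allowed
(f) allowed
(g) allowed
(h) allowed
Total allowed: 7 of 8.

7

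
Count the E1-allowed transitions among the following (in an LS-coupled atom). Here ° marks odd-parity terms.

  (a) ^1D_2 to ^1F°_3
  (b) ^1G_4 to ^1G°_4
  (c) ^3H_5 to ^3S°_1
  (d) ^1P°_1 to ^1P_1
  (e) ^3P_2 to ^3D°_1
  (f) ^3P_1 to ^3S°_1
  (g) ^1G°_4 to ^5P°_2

5

(a) allowed
(b) allowed
(c) forbidden (ΔL, ΔJ fail)
(d) allowed
(e) allowed
(f) allowed
(g) forbidden (parity, ΔS, ΔL, ΔJ fail)
Total allowed: 5 of 7.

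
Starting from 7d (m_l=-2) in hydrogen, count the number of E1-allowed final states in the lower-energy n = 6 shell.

4

E1 requires Δl = ±1, so l_f ∈ {1, 3}; with 0 ≤ l_f ≤ n_f−1 = 5, the allowed l_f values are {1, 3}.
For l_f = 1: m_f ∈ {m_i−1, m_i, m_i+1} ∩ [−1, 1] = {-1} → 1 state.
For l_f = 3: m_f ∈ {m_i−1, m_i, m_i+1} ∩ [−3, 3] = {-3, -2, -1} → 3 states.
Total: 4.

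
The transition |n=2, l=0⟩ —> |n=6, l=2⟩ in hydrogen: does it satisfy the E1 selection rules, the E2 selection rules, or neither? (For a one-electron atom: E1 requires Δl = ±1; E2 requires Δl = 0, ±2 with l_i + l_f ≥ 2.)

E2

Δl = 2 − 0 = +2; l_i + l_f = 2.
E1 (Δl = ±1): not satisfied.
E2 (Δl = 0,±2, l_i+l_f ≥ 2): satisfied.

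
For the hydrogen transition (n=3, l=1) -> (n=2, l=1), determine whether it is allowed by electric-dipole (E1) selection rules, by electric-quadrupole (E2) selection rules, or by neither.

Δl = 1 − 1 = +0; l_i + l_f = 2.
E1 (Δl = ±1): not satisfied.
E2 (Δl = 0,±2, l_i+l_f ≥ 2): satisfied.

E2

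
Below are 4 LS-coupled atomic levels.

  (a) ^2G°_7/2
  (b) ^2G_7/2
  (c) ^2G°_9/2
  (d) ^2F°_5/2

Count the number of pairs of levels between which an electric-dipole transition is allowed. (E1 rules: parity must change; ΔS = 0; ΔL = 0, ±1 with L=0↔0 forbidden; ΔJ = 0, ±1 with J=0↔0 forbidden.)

(a)–(b): allowed.
(a)–(c): forbidden (parity).
(a)–(d): forbidden (parity).
(b)–(c): allowed.
(b)–(d): allowed.
(c)–(d): forbidden (parity, ΔJ).
Allowed pairs: 3 of 6.

3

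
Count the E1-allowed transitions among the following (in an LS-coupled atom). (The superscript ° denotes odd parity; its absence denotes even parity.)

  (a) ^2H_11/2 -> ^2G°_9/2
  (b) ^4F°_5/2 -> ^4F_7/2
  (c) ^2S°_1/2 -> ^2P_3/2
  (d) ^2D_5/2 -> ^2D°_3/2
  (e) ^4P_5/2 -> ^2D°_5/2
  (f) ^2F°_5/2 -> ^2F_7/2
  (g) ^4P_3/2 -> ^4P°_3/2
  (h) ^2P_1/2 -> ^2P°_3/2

7

(a) allowed
(b) allowed
(c) allowed
(d) allowed
(e) forbidden (ΔS fails)
(f) allowed
(g) allowed
(h) allowed
Total allowed: 7 of 8.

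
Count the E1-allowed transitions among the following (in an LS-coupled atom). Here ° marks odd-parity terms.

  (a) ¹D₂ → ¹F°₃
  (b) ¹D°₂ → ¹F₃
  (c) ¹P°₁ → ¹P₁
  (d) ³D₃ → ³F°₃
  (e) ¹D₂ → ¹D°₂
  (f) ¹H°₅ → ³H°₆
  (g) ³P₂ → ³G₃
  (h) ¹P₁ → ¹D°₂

(a) allowed
(b) allowed
(c) allowed
(d) allowed
(e) allowed
(f) forbidden (parity, ΔS fail)
(g) forbidden (parity, ΔL fail)
(h) allowed
Total allowed: 6 of 8.

6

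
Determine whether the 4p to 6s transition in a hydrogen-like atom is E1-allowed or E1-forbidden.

allowed

Δl = 0 − 1 = -1; the E1 rule Δl = ±1 is ok.
All E1 selection rules are satisfied.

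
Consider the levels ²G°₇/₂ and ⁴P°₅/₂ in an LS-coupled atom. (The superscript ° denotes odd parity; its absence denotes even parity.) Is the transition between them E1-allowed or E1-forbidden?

Initial level: S=1/2, L=4, J=7/2, parity odd. Final level: S=3/2, L=1, J=5/2, parity odd.
ΔS = 0: S: 1/2 → 3/2 — violated.
ΔL = 0, ±1 (not L=0↔0): L: 4 → 1, ΔL = -3 — violated.
Parity must change: odd → odd — violated.
ΔJ = 0, ±1 (not J=0↔0): J: 7/2 → 5/2, ΔJ = -1 — satisfied.
Rule(s) violated: parity, ΔS, ΔL.

forbidden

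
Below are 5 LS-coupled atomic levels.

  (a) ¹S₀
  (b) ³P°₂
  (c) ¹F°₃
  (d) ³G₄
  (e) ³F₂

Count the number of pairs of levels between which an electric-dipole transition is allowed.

(a)–(b): forbidden (ΔS, ΔJ).
(a)–(c): forbidden (ΔL, ΔJ).
(a)–(d): forbidden (parity, ΔS, ΔL, ΔJ).
(a)–(e): forbidden (parity, ΔS, ΔL, ΔJ).
(b)–(c): forbidden (parity, ΔS, ΔL).
(b)–(d): forbidden (ΔL, ΔJ).
(b)–(e): forbidden (ΔL).
(c)–(d): forbidden (ΔS).
(c)–(e): forbidden (ΔS).
(d)–(e): forbidden (parity, ΔJ).
Allowed pairs: 0 of 10.

0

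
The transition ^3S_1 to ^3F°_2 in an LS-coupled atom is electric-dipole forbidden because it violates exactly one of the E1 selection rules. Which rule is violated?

Initial level: S=1, L=0, J=1, parity even. Final level: S=1, L=3, J=2, parity odd.
Parity must change: even → odd — ok.
ΔS = 0: S: 1 → 1 — ok.
ΔL = 0, ±1 (not L=0↔0): L: 0 → 3, ΔL = +3 — fails.
ΔJ = 0, ±1 (not J=0↔0): J: 1 → 2, ΔJ = +1 — ok.

the ΔL = 0, ±1 rule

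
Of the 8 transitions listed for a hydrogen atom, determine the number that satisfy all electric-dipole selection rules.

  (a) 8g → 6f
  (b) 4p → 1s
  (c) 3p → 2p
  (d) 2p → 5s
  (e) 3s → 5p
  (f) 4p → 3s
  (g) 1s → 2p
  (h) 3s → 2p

7

(a) allowed
(b) allowed
(c) forbidden — Δl = +0 (E1 requires Δl = ±1)
(d) allowed
(e) allowed
(f) allowed
(g) allowed
(h) allowed
Total allowed: 7 of 8.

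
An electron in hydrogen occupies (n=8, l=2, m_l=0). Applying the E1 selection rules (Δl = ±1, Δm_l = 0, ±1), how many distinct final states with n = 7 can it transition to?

6

E1 requires Δl = ±1, so l_f ∈ {1, 3}; with 0 ≤ l_f ≤ n_f−1 = 6, the allowed l_f values are {1, 3}.
For l_f = 1: m_f ∈ {m_i−1, m_i, m_i+1} ∩ [−1, 1] = {-1, 0, 1} → 3 states.
For l_f = 3: m_f ∈ {m_i−1, m_i, m_i+1} ∩ [−3, 3] = {-1, 0, 1} → 3 states.
Total: 6.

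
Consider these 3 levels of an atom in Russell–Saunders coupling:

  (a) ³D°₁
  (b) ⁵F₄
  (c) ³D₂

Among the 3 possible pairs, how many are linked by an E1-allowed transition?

(a)–(b): forbidden (ΔS, ΔJ).
(a)–(c): allowed.
(b)–(c): forbidden (parity, ΔS, ΔJ).
Allowed pairs: 1 of 3.

1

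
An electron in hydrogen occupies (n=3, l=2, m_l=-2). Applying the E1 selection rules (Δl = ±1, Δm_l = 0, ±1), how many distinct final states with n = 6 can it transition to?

E1 requires Δl = ±1, so l_f ∈ {1, 3}; with 0 ≤ l_f ≤ n_f−1 = 5, the allowed l_f values are {1, 3}.
For l_f = 1: m_f ∈ {m_i−1, m_i, m_i+1} ∩ [−1, 1] = {-1} → 1 state.
For l_f = 3: m_f ∈ {m_i−1, m_i, m_i+1} ∩ [−3, 3] = {-3, -2, -1} → 3 states.
Total: 4.

4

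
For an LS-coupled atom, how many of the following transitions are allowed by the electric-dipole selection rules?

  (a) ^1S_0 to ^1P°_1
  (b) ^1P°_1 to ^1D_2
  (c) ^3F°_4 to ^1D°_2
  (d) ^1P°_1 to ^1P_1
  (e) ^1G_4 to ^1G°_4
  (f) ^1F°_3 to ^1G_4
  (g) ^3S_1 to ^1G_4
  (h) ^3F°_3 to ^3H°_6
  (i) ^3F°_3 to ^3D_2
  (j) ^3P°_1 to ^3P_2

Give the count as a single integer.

(a) allowed
(b) allowed
(c) forbidden (parity, ΔS, ΔJ fail)
(d) allowed
(e) allowed
(f) allowed
(g) forbidden (parity, ΔS, ΔL, ΔJ fail)
(h) forbidden (parity, ΔL, ΔJ fail)
(i) allowed
(j) allowed
Total allowed: 7 of 10.

7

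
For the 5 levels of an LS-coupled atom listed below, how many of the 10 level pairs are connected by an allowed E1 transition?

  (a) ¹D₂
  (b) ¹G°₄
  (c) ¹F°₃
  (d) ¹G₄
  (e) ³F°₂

3

(a)–(b): forbidden (ΔL, ΔJ).
(a)–(c): allowed.
(a)–(d): forbidden (parity, ΔL, ΔJ).
(a)–(e): forbidden (ΔS).
(b)–(c): forbidden (parity).
(b)–(d): allowed.
(b)–(e): forbidden (parity, ΔS, ΔJ).
(c)–(d): allowed.
(c)–(e): forbidden (parity, ΔS).
(d)–(e): forbidden (ΔS, ΔJ).
Allowed pairs: 3 of 10.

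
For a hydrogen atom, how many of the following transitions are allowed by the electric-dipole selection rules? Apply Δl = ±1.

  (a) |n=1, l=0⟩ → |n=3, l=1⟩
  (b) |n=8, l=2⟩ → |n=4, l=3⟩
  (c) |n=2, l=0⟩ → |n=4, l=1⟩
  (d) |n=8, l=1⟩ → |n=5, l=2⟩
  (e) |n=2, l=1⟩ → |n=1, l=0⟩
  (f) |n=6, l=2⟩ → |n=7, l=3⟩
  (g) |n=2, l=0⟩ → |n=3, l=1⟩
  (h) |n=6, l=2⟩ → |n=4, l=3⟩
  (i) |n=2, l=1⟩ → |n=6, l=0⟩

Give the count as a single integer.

(a) allowed
(b) allowed
(c) allowed
(d) allowed
(e) allowed
(f) allowed
(g) allowed
(h) allowed
(i) allowed
Total allowed: 9 of 9.

9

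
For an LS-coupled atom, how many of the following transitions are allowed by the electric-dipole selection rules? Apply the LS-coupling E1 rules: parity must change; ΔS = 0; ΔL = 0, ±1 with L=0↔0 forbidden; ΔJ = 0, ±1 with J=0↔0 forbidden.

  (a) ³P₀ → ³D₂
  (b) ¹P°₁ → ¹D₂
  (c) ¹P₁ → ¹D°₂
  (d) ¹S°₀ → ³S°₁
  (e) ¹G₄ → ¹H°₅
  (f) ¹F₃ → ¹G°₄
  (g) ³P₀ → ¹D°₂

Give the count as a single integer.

(a) forbidden (parity, ΔJ fail)
(b) allowed
(c) allowed
(d) forbidden (parity, ΔS, ΔL fail)
(e) allowed
(f) allowed
(g) forbidden (ΔS, ΔJ fail)
Total allowed: 4 of 7.

4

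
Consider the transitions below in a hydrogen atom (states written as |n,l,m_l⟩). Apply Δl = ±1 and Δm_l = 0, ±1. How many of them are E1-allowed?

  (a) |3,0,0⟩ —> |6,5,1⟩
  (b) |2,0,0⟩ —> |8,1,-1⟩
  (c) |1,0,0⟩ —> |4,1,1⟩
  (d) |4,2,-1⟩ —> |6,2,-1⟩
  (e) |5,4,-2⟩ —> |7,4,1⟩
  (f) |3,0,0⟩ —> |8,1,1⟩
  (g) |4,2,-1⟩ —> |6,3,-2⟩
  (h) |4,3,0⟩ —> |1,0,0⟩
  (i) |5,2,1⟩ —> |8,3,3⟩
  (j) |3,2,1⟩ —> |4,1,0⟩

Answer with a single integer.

(a) forbidden — Δl = +5 (E1 requires Δl = ±1)
(b) allowed
(c) allowed
(d) forbidden — Δl = +0 (E1 requires Δl = ±1)
(e) forbidden — Δl = +0 (E1 requires Δl = ±1); Δm_l = +3 (E1 requires Δm_l = 0, ±1)
(f) allowed
(g) allowed
(h) forbidden — Δl = -3 (E1 requires Δl = ±1)
(i) forbidden — Δm_l = +2 (E1 requires Δm_l = 0, ±1)
(j) allowed
Total allowed: 5 of 10.

5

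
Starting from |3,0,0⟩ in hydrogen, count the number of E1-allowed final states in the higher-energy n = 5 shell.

E1 requires Δl = ±1, so l_f ∈ {-1, 1}; with 0 ≤ l_f ≤ n_f−1 = 4, the allowed l_f values are {1}.
For l_f = 1: m_f ∈ {m_i−1, m_i, m_i+1} ∩ [−1, 1] = {-1, 0, 1} → 3 states.
Total: 3.

3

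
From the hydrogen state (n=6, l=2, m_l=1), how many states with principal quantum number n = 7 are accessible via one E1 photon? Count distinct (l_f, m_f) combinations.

E1 requires Δl = ±1, so l_f ∈ {1, 3}; with 0 ≤ l_f ≤ n_f−1 = 6, the allowed l_f values are {1, 3}.
For l_f = 1: m_f ∈ {m_i−1, m_i, m_i+1} ∩ [−1, 1] = {0, 1} → 2 states.
For l_f = 3: m_f ∈ {m_i−1, m_i, m_i+1} ∩ [−3, 3] = {0, 1, 2} → 3 states.
Total: 5.

5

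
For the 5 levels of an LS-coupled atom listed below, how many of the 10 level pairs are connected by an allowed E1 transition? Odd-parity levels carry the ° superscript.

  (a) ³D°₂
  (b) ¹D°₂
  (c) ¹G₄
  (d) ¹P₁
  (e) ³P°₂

1

(a)–(b): forbidden (parity, ΔS).
(a)–(c): forbidden (ΔS, ΔL, ΔJ).
(a)–(d): forbidden (ΔS).
(a)–(e): forbidden (parity).
(b)–(c): forbidden (ΔL, ΔJ).
(b)–(d): allowed.
(b)–(e): forbidden (parity, ΔS).
(c)–(d): forbidden (parity, ΔL, ΔJ).
(c)–(e): forbidden (ΔS, ΔL, ΔJ).
(d)–(e): forbidden (ΔS).
Allowed pairs: 1 of 10.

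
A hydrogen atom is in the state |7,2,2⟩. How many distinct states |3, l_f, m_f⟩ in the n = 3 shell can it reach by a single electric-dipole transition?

E1 requires Δl = ±1, so l_f ∈ {1, 3}; with 0 ≤ l_f ≤ n_f−1 = 2, the allowed l_f values are {1}.
For l_f = 1: m_f ∈ {m_i−1, m_i, m_i+1} ∩ [−1, 1] = {1} → 1 state.
Total: 1.

1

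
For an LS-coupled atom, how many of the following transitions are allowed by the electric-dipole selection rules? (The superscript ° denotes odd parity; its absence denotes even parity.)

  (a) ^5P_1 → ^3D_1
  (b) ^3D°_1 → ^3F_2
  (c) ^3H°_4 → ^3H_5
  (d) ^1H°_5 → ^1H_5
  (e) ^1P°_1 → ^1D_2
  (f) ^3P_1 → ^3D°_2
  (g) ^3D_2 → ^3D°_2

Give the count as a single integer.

6

(a) forbidden (parity, ΔS fail)
(b) allowed
(c) allowed
(d) allowed
(e) allowed
(f) allowed
(g) allowed
Total allowed: 6 of 7.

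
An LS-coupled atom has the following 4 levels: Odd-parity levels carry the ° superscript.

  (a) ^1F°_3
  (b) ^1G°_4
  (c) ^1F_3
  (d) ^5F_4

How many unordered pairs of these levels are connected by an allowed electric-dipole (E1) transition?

(a)–(b): forbidden (parity).
(a)–(c): allowed.
(a)–(d): forbidden (ΔS).
(b)–(c): allowed.
(b)–(d): forbidden (ΔS).
(c)–(d): forbidden (parity, ΔS).
Allowed pairs: 2 of 6.

2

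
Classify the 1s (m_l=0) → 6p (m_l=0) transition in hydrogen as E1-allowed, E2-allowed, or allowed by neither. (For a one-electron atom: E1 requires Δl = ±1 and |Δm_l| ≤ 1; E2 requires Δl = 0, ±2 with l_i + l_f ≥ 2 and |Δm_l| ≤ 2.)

E1

Δl = 1 − 0 = +1; l_i + l_f = 1.
Δm_l = +0.
E1 (Δl = ±1, |Δm_l| ≤ 1): satisfied.
E2 (Δl = 0,±2, l_i+l_f ≥ 2, |Δm_l| ≤ 2): not satisfied.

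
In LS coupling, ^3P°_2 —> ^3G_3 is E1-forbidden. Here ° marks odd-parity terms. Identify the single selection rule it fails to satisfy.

the ΔL = 0, ±1 rule

Initial level: S=1, L=1, J=2, parity odd. Final level: S=1, L=4, J=3, parity even.
Parity must change: odd → even — passes.
ΔS = 0: S: 1 → 1 — passes.
ΔL = 0, ±1 (not L=0↔0): L: 1 → 4, ΔL = +3 — fails.
ΔJ = 0, ±1 (not J=0↔0): J: 2 → 3, ΔJ = +1 — passes.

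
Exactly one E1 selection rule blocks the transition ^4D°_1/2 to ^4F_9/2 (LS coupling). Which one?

the ΔJ = 0, ±1 rule

Parity must change: odd → even — ok.
ΔS = 0: S: 3/2 → 3/2 — ok.
ΔL = 0, ±1 (not L=0↔0): L: 2 → 3, ΔL = +1 — ok.
ΔJ = 0, ±1 (not J=0↔0): J: 1/2 → 9/2, ΔJ = +4 — fails.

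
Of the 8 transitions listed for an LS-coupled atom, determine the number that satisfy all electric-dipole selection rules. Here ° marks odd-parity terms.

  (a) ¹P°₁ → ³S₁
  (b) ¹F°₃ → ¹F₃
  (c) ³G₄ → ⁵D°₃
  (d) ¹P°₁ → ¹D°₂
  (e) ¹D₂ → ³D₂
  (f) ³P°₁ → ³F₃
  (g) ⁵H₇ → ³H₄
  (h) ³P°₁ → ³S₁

(a) forbidden (ΔS fails)
(b) allowed
(c) forbidden (ΔS, ΔL fail)
(d) forbidden (parity fails)
(e) forbidden (parity, ΔS fail)
(f) forbidden (ΔL, ΔJ fail)
(g) forbidden (parity, ΔS, ΔJ fail)
(h) allowed
Total allowed: 2 of 8.

2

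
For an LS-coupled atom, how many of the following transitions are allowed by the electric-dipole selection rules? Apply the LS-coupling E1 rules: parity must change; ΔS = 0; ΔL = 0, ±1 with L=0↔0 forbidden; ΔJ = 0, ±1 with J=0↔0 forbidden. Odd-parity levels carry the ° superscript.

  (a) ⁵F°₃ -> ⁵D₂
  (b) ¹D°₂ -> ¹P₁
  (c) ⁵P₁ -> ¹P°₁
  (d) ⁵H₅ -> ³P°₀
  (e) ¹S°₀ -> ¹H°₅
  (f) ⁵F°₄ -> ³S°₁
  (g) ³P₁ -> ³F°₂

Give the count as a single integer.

(a) allowed
(b) allowed
(c) forbidden (ΔS fails)
(d) forbidden (ΔS, ΔL, ΔJ fail)
(e) forbidden (parity, ΔL, ΔJ fail)
(f) forbidden (parity, ΔS, ΔL, ΔJ fail)
(g) forbidden (ΔL fails)
Total allowed: 2 of 7.

2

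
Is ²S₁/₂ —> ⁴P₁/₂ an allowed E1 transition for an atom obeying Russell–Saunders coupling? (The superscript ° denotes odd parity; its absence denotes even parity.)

Initial level: S=1/2, L=0, J=1/2, parity even. Final level: S=3/2, L=1, J=1/2, parity even.
Parity must change: even → even — ✗.
ΔS = 0: S: 1/2 → 3/2 — ✗.
ΔL = 0, ±1 (not L=0↔0): L: 0 → 1, ΔL = +1 — ✓.
ΔJ = 0, ±1 (not J=0↔0): J: 1/2 → 1/2, ΔJ = +0 — ✓.
Rule(s) violated: parity, ΔS.

forbidden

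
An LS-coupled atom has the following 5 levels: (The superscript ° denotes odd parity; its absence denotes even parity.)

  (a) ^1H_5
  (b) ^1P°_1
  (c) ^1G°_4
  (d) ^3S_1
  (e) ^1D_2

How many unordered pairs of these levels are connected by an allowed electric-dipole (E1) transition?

(a)–(b): forbidden (ΔL, ΔJ).
(a)–(c): allowed.
(a)–(d): forbidden (parity, ΔS, ΔL, ΔJ).
(a)–(e): forbidden (parity, ΔL, ΔJ).
(b)–(c): forbidden (parity, ΔL, ΔJ).
(b)–(d): forbidden (ΔS).
(b)–(e): allowed.
(c)–(d): forbidden (ΔS, ΔL, ΔJ).
(c)–(e): forbidden (ΔL, ΔJ).
(d)–(e): forbidden (parity, ΔS, ΔL).
Allowed pairs: 2 of 10.

2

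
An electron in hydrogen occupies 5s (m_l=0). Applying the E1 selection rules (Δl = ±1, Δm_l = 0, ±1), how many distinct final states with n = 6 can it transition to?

E1 requires Δl = ±1, so l_f ∈ {-1, 1}; with 0 ≤ l_f ≤ n_f−1 = 5, the allowed l_f values are {1}.
For l_f = 1: m_f ∈ {m_i−1, m_i, m_i+1} ∩ [−1, 1] = {-1, 0, 1} → 3 states.
Total: 3.

3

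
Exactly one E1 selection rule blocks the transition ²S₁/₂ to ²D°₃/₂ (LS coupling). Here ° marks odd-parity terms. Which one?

Initial level: S=1/2, L=0, J=1/2, parity even. Final level: S=1/2, L=2, J=3/2, parity odd.
Parity must change: even → odd — ok.
ΔJ = 0, ±1 (not J=0↔0): J: 1/2 → 3/2, ΔJ = +1 — ok.
ΔL = 0, ±1 (not L=0↔0): L: 0 → 2, ΔL = +2 — fails.
ΔS = 0: S: 1/2 → 1/2 — ok.

the ΔL = 0, ±1 rule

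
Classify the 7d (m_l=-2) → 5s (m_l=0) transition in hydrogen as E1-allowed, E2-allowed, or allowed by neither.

Δl = 0 − 2 = -2; l_i + l_f = 2.
Δm_l = +2.
E1 (Δl = ±1, |Δm_l| ≤ 1): not satisfied.
E2 (Δl = 0,±2, l_i+l_f ≥ 2, |Δm_l| ≤ 2): satisfied.

E2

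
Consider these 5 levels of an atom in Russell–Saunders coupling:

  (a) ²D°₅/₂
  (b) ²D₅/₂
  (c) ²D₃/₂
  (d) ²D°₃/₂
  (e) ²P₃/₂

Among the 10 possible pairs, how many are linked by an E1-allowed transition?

(a)–(b): allowed.
(a)–(c): allowed.
(a)–(d): forbidden (parity).
(a)–(e): allowed.
(b)–(c): forbidden (parity).
(b)–(d): allowed.
(b)–(e): forbidden (parity).
(c)–(d): allowed.
(c)–(e): forbidden (parity).
(d)–(e): allowed.
Allowed pairs: 6 of 10.

6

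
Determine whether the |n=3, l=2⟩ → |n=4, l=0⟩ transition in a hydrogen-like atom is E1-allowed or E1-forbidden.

Δl = 0 − 2 = -2; the E1 rule Δl = ±1 is fails.
The transition is electric-dipole forbidden.

forbidden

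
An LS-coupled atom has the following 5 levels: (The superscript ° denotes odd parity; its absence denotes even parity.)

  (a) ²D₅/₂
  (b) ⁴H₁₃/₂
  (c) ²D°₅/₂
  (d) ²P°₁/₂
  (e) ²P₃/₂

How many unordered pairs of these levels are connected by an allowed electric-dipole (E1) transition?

(a)–(b): forbidden (parity, ΔS, ΔL, ΔJ).
(a)–(c): allowed.
(a)–(d): forbidden (ΔJ).
(a)–(e): forbidden (parity).
(b)–(c): forbidden (ΔS, ΔL, ΔJ).
(b)–(d): forbidden (ΔS, ΔL, ΔJ).
(b)–(e): forbidden (parity, ΔS, ΔL, ΔJ).
(c)–(d): forbidden (parity, ΔJ).
(c)–(e): allowed.
(d)–(e): allowed.
Allowed pairs: 3 of 10.

3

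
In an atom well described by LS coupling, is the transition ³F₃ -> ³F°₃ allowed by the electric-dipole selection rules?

allowed

Reading off the term symbols: S 1→1, L 3→3, J 3→3, parity even→odd.
Parity must change: even → odd — passes.
ΔS = 0: S: 1 → 1 — passes.
ΔL = 0, ±1 (not L=0↔0): L: 3 → 3, ΔL = +0 — passes.
ΔJ = 0, ±1 (not J=0↔0): J: 3 → 3, ΔJ = +0 — passes.
All four E1 rules are satisfied.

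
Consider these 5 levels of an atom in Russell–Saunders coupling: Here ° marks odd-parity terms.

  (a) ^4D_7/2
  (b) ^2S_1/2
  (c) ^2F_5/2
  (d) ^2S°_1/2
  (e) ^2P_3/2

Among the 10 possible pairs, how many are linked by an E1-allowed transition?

(a)–(b): forbidden (parity, ΔS, ΔL, ΔJ).
(a)–(c): forbidden (parity, ΔS).
(a)–(d): forbidden (ΔS, ΔL, ΔJ).
(a)–(e): forbidden (parity, ΔS, ΔJ).
(b)–(c): forbidden (parity, ΔL, ΔJ).
(b)–(d): forbidden (ΔL).
(b)–(e): forbidden (parity).
(c)–(d): forbidden (ΔL, ΔJ).
(c)–(e): forbidden (parity, ΔL).
(d)–(e): allowed.
Allowed pairs: 1 of 10.

1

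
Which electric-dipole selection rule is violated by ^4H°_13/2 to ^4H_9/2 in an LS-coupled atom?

ΔS = 0: S: 3/2 → 3/2 — ok.
Parity must change: odd → even — ok.
ΔL = 0, ±1 (not L=0↔0): L: 5 → 5, ΔL = +0 — ok.
ΔJ = 0, ±1 (not J=0↔0): J: 13/2 → 9/2, ΔJ = -2 — fails.

the ΔJ = 0, ±1 rule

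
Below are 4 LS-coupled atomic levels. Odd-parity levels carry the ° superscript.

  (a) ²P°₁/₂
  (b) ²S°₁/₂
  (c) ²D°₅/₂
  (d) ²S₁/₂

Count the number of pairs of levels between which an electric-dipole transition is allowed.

(a)–(b): forbidden (parity).
(a)–(c): forbidden (parity, ΔJ).
(a)–(d): allowed.
(b)–(c): forbidden (parity, ΔL, ΔJ).
(b)–(d): forbidden (ΔL).
(c)–(d): forbidden (ΔL, ΔJ).
Allowed pairs: 1 of 6.

1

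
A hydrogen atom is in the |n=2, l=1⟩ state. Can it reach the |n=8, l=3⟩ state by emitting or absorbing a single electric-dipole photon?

forbidden

Initial l = 1, final l = 3, so Δl = +2. E1 requires Δl = ±1: violated.
The transition is electric-dipole forbidden.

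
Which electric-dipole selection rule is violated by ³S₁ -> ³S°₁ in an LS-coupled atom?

the L=0 ↔ L=0 exclusion

Reading off the term symbols: S 1→1, L 0→0, J 1→1, parity even→odd.
ΔJ = 0, ±1 (not J=0↔0): J: 1 → 1, ΔJ = +0 — ok.
ΔS = 0: S: 1 → 1 — ok.
Parity must change: even → odd — ok.
ΔL = 0, ±1 (not L=0↔0): L: 0 → 0, ΔL = +0 — fails.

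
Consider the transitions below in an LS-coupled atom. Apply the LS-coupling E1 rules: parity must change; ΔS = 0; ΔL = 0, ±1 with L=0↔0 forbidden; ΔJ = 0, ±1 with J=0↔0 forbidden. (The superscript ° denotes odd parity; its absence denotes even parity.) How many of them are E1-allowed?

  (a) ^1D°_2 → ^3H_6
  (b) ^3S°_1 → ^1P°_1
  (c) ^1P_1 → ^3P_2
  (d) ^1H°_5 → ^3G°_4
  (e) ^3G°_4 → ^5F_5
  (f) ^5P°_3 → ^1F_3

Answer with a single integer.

0

(a) forbidden (ΔS, ΔL, ΔJ fail)
(b) forbidden (parity, ΔS fail)
(c) forbidden (parity, ΔS fail)
(d) forbidden (parity, ΔS fail)
(e) forbidden (ΔS fails)
(f) forbidden (ΔS, ΔL fail)
Total allowed: 0 of 6.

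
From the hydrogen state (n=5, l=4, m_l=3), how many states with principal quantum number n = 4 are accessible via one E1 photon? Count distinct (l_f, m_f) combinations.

2

E1 requires Δl = ±1, so l_f ∈ {3, 5}; with 0 ≤ l_f ≤ n_f−1 = 3, the allowed l_f values are {3}.
For l_f = 3: m_f ∈ {m_i−1, m_i, m_i+1} ∩ [−3, 3] = {2, 3} → 2 states.
Total: 2.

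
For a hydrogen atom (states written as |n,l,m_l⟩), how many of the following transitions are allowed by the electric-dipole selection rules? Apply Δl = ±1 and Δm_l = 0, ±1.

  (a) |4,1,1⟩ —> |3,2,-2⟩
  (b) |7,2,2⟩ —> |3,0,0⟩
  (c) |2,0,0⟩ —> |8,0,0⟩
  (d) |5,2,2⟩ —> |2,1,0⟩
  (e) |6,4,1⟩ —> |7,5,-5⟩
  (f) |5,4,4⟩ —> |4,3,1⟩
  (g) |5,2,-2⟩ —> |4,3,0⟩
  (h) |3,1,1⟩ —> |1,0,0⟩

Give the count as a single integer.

(a) forbidden — Δm_l = -3 (E1 requires Δm_l = 0, ±1)
(b) forbidden — Δl = -2 (E1 requires Δl = ±1); Δm_l = -2 (E1 requires Δm_l = 0, ±1)
(c) forbidden — Δl = +0 (E1 requires Δl = ±1)
(d) forbidden — Δm_l = -2 (E1 requires Δm_l = 0, ±1)
(e) forbidden — Δm_l = -6 (E1 requires Δm_l = 0, ±1)
(f) forbidden — Δm_l = -3 (E1 requires Δm_l = 0, ±1)
(g) forbidden — Δm_l = +2 (E1 requires Δm_l = 0, ±1)
(h) allowed
Total allowed: 1 of 8.

1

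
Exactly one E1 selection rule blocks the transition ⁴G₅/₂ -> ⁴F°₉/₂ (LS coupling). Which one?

the ΔJ = 0, ±1 rule

Parity must change: even → odd — satisfied.
ΔS = 0: S: 3/2 → 3/2 — satisfied.
ΔL = 0, ±1 (not L=0↔0): L: 4 → 3, ΔL = -1 — satisfied.
ΔJ = 0, ±1 (not J=0↔0): J: 5/2 → 9/2, ΔJ = +2 — violated.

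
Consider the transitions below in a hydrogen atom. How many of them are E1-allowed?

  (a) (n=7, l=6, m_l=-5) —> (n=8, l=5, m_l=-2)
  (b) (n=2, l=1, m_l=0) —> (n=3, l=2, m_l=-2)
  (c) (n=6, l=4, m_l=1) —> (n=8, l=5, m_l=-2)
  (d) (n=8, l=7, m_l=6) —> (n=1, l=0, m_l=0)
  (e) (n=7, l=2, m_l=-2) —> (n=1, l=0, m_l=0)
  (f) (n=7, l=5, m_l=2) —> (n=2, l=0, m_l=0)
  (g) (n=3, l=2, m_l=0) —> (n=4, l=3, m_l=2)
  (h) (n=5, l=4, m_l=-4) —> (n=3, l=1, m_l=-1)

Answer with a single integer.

0

(a) forbidden — Δm_l = +3 (E1 requires Δm_l = 0, ±1)
(b) forbidden — Δm_l = -2 (E1 requires Δm_l = 0, ±1)
(c) forbidden — Δm_l = -3 (E1 requires Δm_l = 0, ±1)
(d) forbidden — Δl = -7 (E1 requires Δl = ±1); Δm_l = -6 (E1 requires Δm_l = 0, ±1)
(e) forbidden — Δl = -2 (E1 requires Δl = ±1); Δm_l = +2 (E1 requires Δm_l = 0, ±1)
(f) forbidden — Δl = -5 (E1 requires Δl = ±1); Δm_l = -2 (E1 requires Δm_l = 0, ±1)
(g) forbidden — Δm_l = +2 (E1 requires Δm_l = 0, ±1)
(h) forbidden — Δl = -3 (E1 requires Δl = ±1); Δm_l = +3 (E1 requires Δm_l = 0, ±1)
Total allowed: 0 of 8.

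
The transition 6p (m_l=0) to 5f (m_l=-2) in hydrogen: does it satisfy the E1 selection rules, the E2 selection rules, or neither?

E2

Δl = 3 − 1 = +2; l_i + l_f = 4.
Δm_l = -2.
E1 (Δl = ±1, |Δm_l| ≤ 1): not satisfied.
E2 (Δl = 0,±2, l_i+l_f ≥ 2, |Δm_l| ≤ 2): satisfied.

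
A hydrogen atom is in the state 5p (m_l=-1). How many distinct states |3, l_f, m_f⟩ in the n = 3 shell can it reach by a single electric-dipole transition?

4

E1 requires Δl = ±1, so l_f ∈ {0, 2}; with 0 ≤ l_f ≤ n_f−1 = 2, the allowed l_f values are {0, 2}.
For l_f = 0: m_f ∈ {m_i−1, m_i, m_i+1} ∩ [−0, 0] = {0} → 1 state.
For l_f = 2: m_f ∈ {m_i−1, m_i, m_i+1} ∩ [−2, 2] = {-2, -1, 0} → 3 states.
Total: 4.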